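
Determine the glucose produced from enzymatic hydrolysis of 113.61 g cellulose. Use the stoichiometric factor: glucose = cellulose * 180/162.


glucose = cellulose * 180/162
= 113.61 * 180/162
= 126.2333 g

126.2333 g


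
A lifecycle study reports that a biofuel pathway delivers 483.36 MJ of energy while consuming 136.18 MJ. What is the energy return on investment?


EROI = E_out / E_in
= 483.36 / 136.18
= 3.5494

3.5494


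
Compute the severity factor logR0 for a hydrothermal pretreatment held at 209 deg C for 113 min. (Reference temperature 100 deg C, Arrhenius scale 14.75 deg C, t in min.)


logR0 = log10(t * exp((T - 100) / 14.75))
= log10(113 * exp((209 - 100) / 14.75))
= 5.2624

5.2624


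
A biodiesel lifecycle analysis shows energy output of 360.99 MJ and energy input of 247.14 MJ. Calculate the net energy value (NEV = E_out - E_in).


NEV = E_out - E_in
= 360.99 - 247.14
= 113.8500 MJ

113.8500 MJ


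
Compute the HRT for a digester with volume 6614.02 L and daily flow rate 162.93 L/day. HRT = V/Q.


HRT = V / Q
= 6614.02 / 162.93
= 40.5942 days

40.5942 days


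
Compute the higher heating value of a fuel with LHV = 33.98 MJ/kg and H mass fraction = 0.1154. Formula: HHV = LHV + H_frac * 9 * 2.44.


HHV = LHV + H_frac * 9 * 2.44
= 33.98 + 0.1154 * 9 * 2.44
= 36.5142 MJ/kg

36.5142 MJ/kg


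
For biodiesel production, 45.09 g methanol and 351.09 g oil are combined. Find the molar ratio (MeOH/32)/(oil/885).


Molar ratio = n_MeOH / n_oil = (MeOH/32) / (oil/885) = (MeOH * 885) / (32 * oil)
= (45.09 * 885) / (32 * 351.09)
= 3.5519

3.5519


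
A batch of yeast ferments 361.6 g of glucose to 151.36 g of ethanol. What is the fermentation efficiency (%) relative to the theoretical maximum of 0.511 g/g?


Fermentation efficiency = (actual / (0.511 * glucose)) * 100
= (151.36 / (0.511 * 361.6)) * 100
= 81.9147%

81.9147%


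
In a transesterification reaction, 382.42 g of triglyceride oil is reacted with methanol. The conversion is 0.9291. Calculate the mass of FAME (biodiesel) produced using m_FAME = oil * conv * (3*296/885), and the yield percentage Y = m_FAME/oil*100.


m_FAME = oil * conv * (3 * 296 / 885) = oil * conv * (888/885)
= 382.42 * 0.9291 * 888 / 885
= 356.5109 g
Y = m_FAME / oil * 100 = conv * (888/885) * 100
= 0.9291 * 888 / 885 * 100
= 93.22%

356.5109 g FAME; Y = 93.22%


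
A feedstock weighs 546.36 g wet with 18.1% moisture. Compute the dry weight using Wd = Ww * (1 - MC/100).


Wd = Ww * (1 - MC/100)
= 546.36 * (1 - 18.1/100)
= 447.4688 g

447.4688 g


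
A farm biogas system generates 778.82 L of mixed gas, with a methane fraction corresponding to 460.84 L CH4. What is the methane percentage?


CH4% = V_CH4 / V_total * 100
= 460.84 / 778.82 * 100
= 59.1716%

59.1716%


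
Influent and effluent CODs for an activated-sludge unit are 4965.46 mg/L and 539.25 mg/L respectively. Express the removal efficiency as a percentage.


eta = (COD_in - COD_out) / COD_in * 100
= (4965.46 - 539.25) / 4965.46 * 100
= 89.1400%

89.1400%


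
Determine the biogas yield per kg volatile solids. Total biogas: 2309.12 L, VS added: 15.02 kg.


Y = V / VS
= 2309.12 / 15.02
= 153.7364 L/kg VS

153.7364 L/kg VS


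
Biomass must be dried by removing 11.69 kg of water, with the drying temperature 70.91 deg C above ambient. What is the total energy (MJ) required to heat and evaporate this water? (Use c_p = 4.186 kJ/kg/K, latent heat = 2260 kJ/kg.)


E = m_water * (4.186 * dT + 2260) / 1000
= 11.69 * (4.186 * 70.91 + 2260) / 1000
= 29.8893 MJ

29.8893 MJ


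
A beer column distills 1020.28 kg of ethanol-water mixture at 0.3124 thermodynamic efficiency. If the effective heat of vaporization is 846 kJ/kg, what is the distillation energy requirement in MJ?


E = m * 846 / (eta * 1000)
= 1020.28 * 846 / (0.3124 * 1000)
= 2762.9862 MJ

2762.9862 MJ


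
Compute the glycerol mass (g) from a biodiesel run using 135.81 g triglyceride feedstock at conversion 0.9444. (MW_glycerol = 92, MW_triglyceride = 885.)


glycerol = oil * conv * (92/885)
= 135.81 * 0.9444 * 92 / 885
= 13.3331 g

13.3331 g


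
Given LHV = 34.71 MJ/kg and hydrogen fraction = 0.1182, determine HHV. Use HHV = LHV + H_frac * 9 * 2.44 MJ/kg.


HHV = LHV + H_frac * 9 * 2.44
= 34.71 + 0.1182 * 9 * 2.44
= 37.3057 MJ/kg

37.3057 MJ/kg


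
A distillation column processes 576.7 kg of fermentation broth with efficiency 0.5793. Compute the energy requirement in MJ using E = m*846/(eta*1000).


E = m * 846 / (eta * 1000)
= 576.7 * 846 / (0.5793 * 1000)
= 842.2030 MJ

842.2030 MJ


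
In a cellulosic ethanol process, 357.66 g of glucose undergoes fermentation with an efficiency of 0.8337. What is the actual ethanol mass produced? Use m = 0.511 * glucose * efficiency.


Actual ethanol: m = 0.511 * 357.66 * 0.8337
m = 152.3706 g

152.3706 g


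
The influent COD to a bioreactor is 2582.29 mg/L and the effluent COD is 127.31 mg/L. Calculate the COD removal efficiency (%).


eta = (COD_in - COD_out) / COD_in * 100
= (2582.29 - 127.31) / 2582.29 * 100
= 95.0699%

95.0699%


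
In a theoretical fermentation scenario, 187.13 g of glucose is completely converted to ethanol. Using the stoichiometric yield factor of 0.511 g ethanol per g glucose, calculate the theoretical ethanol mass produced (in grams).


Theoretical ethanol yield: m_EtOH = 0.511 * m_glucose
m_EtOH = 0.511 * 187.13 = 95.6234 g

95.6234 g


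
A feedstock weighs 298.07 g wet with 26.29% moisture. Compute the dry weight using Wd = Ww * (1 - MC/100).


Wd = Ww * (1 - MC/100)
= 298.07 * (1 - 26.29/100)
= 219.7074 g

219.7074 g


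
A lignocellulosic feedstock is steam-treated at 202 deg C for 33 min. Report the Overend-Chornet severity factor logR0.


logR0 = log10(t * exp((T - 100) / 14.75))
= log10(33 * exp((202 - 100) / 14.75))
= 4.5218

4.5218


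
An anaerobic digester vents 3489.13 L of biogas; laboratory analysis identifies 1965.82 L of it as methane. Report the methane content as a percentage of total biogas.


CH4% = V_CH4 / V_total * 100
= 1965.82 / 3489.13 * 100
= 56.3413%

56.3413%


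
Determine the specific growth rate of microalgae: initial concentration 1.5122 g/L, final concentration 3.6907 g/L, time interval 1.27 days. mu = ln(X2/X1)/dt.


mu = ln(X2/X1) / dt
= ln(3.6907/1.5122) / 1.27
= 0.7026 per day

0.7026 per day


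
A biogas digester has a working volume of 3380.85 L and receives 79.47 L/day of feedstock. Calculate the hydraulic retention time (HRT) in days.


HRT = V / Q
= 3380.85 / 79.47
= 42.5425 days

42.5425 days


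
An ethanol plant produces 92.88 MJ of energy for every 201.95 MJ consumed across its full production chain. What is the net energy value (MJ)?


NEV = E_out - E_in
= 92.88 - 201.95
= -109.0700 MJ

-109.0700 MJ


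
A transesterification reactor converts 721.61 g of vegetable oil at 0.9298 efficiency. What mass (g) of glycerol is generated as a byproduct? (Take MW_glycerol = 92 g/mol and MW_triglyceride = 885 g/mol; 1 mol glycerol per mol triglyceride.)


glycerol = oil * conv * (92/885)
= 721.61 * 0.9298 * 92 / 885
= 69.7488 g

69.7488 g


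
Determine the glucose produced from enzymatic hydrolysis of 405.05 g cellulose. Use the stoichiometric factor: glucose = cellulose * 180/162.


glucose = cellulose * 180/162
= 405.05 * 180/162
= 450.0556 g

450.0556 g


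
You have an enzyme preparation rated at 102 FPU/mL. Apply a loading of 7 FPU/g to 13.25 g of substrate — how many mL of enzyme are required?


V = dosage * m_sub / activity
V = 7 * 13.25 / 102
V = 0.9093 mL

0.9093 mL


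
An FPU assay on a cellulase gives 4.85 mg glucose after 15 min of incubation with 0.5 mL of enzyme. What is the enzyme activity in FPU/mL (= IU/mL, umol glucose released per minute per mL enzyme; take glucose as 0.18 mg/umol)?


Activity = glucose_mg / (0.18 mg/umol * V_mL * t_min)
= 4.85 / (0.18 * 0.5 * 15)
= 3.5926 FPU/mL

3.5926 FPU/mL


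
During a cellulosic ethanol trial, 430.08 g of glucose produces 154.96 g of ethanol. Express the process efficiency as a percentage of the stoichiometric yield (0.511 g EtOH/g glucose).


Fermentation efficiency = (actual / (0.511 * glucose)) * 100
= (154.96 / (0.511 * 430.08)) * 100
= 70.5098%

70.5098%


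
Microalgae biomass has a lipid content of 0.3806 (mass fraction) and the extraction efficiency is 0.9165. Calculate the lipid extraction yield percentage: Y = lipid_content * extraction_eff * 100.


Y = lipid_content * extraction_eff * 100
= 0.3806 * 0.9165 * 100
= 34.8820%

34.8820%


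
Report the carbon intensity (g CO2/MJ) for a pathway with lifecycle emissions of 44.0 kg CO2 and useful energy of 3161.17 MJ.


CI = CO2 * 1000 / E
= 44.0 * 1000 / 3161.17
= 13.9189 g CO2/MJ

13.9189 g CO2/MJ


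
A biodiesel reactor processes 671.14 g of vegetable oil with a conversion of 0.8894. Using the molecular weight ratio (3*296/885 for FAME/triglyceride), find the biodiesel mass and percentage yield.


m_FAME = oil * conv * (3 * 296 / 885) = oil * conv * (888/885)
= 671.14 * 0.8894 * 888 / 885
= 598.9353 g
Y = m_FAME / oil * 100 = conv * (888/885) * 100
= 0.8894 * 888 / 885 * 100
= 89.24%

598.9353 g FAME; Y = 89.24%


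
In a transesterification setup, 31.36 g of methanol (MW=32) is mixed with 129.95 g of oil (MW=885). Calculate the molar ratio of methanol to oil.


Molar ratio = n_MeOH / n_oil = (MeOH/32) / (oil/885) = (MeOH * 885) / (32 * oil)
= (31.36 * 885) / (32 * 129.95)
= 6.6741

6.6741


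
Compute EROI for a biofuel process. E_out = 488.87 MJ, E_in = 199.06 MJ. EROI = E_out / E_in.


EROI = E_out / E_in
= 488.87 / 199.06
= 2.4559

2.4559


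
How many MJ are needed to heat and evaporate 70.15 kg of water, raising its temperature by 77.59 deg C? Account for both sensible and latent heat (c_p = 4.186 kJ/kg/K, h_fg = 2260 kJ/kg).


E = m_water * (4.186 * dT + 2260) / 1000
= 70.15 * (4.186 * 77.59 + 2260) / 1000
= 181.3231 MJ

181.3231 MJ


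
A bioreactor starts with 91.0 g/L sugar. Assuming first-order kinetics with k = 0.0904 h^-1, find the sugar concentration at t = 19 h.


S = S0 * exp(-k * t)
S = 91.0 * exp(-0.0904 * 19)
S = 16.3342 g/L

16.3342 g/L


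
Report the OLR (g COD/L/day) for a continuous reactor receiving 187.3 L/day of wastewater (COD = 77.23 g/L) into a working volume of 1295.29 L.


OLR = Q * S / V
= 187.3 * 77.23 / 1295.29
= 11.1675 g/L/day

11.1675 g/L/day


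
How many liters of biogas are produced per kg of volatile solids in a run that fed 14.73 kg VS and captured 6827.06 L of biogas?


Y = V / VS
= 6827.06 / 14.73
= 463.4800 L/kg VS

463.4800 L/kg VS


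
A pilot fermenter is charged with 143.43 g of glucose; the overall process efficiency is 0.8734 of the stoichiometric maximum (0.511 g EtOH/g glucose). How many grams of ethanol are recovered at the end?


Actual ethanol: m = 0.511 * 143.43 * 0.8734
m = 64.0139 g

64.0139 g


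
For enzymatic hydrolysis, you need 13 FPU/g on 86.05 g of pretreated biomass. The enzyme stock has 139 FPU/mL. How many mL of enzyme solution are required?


V = dosage * m_sub / activity
V = 13 * 86.05 / 139
V = 8.0478 mL

8.0478 mL


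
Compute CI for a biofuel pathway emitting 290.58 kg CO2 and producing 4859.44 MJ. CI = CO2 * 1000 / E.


CI = CO2 * 1000 / E
= 290.58 * 1000 / 4859.44
= 59.7970 g CO2/MJ

59.7970 g CO2/MJ


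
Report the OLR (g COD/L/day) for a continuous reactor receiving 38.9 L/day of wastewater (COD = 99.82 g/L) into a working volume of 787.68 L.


OLR = Q * S / V
= 38.9 * 99.82 / 787.68
= 4.9297 g/L/day

4.9297 g/L/day


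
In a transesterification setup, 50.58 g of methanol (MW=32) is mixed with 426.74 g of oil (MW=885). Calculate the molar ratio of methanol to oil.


Molar ratio = n_MeOH / n_oil = (MeOH/32) / (oil/885) = (MeOH * 885) / (32 * oil)
= (50.58 * 885) / (32 * 426.74)
= 3.2780

3.2780


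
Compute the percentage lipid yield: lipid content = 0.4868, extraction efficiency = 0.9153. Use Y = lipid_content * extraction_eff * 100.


Y = lipid_content * extraction_eff * 100
= 0.4868 * 0.9153 * 100
= 44.5568%

44.5568%


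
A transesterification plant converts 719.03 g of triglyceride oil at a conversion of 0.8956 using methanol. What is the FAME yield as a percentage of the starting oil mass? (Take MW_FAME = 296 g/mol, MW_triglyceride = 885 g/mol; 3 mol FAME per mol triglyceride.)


m_FAME = oil * conv * (3 * 296 / 885) = oil * conv * (888/885)
= 719.03 * 0.8956 * 888 / 885
= 646.1462 g
Y = m_FAME / oil * 100 = conv * (888/885) * 100
= 0.8956 * 888 / 885 * 100
= 89.86%

89.86%


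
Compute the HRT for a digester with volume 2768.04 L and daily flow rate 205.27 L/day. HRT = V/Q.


HRT = V / Q
= 2768.04 / 205.27
= 13.4849 days

13.4849 days


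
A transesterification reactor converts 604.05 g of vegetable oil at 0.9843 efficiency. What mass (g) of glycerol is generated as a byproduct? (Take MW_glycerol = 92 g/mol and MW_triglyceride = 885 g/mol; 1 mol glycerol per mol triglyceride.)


glycerol = oil * conv * (92/885)
= 604.05 * 0.9843 * 92 / 885
= 61.8080 g

61.8080 g


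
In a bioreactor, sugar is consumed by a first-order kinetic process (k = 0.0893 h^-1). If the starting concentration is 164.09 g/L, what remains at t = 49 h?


S = S0 * exp(-k * t)
S = 164.09 * exp(-0.0893 * 49)
S = 2.0641 g/L

2.0641 g/L


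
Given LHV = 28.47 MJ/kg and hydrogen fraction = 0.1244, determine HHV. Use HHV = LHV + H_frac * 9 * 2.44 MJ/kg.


HHV = LHV + H_frac * 9 * 2.44
= 28.47 + 0.1244 * 9 * 2.44
= 31.2018 MJ/kg

31.2018 MJ/kg


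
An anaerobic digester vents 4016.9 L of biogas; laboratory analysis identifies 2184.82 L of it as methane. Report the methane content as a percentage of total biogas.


CH4% = V_CH4 / V_total * 100
= 2184.82 / 4016.9 * 100
= 54.3907%

54.3907%


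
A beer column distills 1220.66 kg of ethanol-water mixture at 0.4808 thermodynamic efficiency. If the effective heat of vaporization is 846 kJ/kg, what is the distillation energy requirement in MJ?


E = m * 846 / (eta * 1000)
= 1220.66 * 846 / (0.4808 * 1000)
= 2147.8335 MJ

2147.8335 MJ


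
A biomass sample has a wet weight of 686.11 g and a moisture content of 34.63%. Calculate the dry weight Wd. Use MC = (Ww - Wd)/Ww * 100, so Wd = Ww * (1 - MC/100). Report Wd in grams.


Wd = Ww * (1 - MC/100)
= 686.11 * (1 - 34.63/100)
= 448.5101 g

448.5101 g


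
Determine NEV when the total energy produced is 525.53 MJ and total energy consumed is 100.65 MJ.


NEV = E_out - E_in
= 525.53 - 100.65
= 424.8800 MJ

424.8800 MJ


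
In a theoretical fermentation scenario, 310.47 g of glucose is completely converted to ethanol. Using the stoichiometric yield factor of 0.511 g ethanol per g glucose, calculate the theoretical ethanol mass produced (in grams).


Theoretical ethanol yield: m_EtOH = 0.511 * m_glucose
m_EtOH = 0.511 * 310.47 = 158.6502 g

158.6502 g


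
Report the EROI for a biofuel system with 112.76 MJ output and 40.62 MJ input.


EROI = E_out / E_in
= 112.76 / 40.62
= 2.7760

2.7760


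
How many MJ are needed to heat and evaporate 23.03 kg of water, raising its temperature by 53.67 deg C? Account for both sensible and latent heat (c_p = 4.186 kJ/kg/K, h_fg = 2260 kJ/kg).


E = m_water * (4.186 * dT + 2260) / 1000
= 23.03 * (4.186 * 53.67 + 2260) / 1000
= 57.2218 MJ

57.2218 MJ


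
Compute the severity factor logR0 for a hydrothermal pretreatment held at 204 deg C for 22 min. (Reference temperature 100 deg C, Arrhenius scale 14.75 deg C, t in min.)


logR0 = log10(t * exp((T - 100) / 14.75))
= log10(22 * exp((204 - 100) / 14.75))
= 4.4046

4.4046


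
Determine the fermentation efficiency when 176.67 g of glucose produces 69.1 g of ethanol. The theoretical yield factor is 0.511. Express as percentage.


Fermentation efficiency = (actual / (0.511 * glucose)) * 100
= (69.1 / (0.511 * 176.67)) * 100
= 76.5410%

76.5410%


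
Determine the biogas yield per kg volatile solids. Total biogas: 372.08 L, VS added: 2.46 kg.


Y = V / VS
= 372.08 / 2.46
= 151.2520 L/kg VS

151.2520 L/kg VS


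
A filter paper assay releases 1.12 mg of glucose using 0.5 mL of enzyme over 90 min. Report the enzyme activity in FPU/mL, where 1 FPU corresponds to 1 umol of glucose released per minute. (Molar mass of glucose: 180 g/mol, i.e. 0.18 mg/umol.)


Activity = glucose_mg / (0.18 mg/umol * V_mL * t_min)
= 1.12 / (0.18 * 0.5 * 90)
= 0.1383 FPU/mL

0.1383 FPU/mL


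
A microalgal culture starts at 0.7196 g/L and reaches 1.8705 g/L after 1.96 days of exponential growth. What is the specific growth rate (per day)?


mu = ln(X2/X1) / dt
= ln(1.8705/0.7196) / 1.96
= 0.4874 per day

0.4874 per day


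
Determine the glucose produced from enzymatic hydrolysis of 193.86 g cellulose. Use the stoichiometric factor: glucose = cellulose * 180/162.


glucose = cellulose * 180/162
= 193.86 * 180/162
= 215.4000 g

215.4000 g


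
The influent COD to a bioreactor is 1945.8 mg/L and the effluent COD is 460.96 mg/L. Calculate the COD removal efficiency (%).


eta = (COD_in - COD_out) / COD_in * 100
= (1945.8 - 460.96) / 1945.8 * 100
= 76.3100%

76.3100%


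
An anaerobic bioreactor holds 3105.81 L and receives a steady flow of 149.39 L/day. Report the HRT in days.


HRT = V / Q
= 3105.81 / 149.39
= 20.7899 days

20.7899 days


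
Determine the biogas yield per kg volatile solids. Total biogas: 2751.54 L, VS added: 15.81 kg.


Y = V / VS
= 2751.54 / 15.81
= 174.0380 L/kg VS

174.0380 L/kg VS


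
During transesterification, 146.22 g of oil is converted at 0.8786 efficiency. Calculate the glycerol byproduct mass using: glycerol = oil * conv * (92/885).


glycerol = oil * conv * (92/885)
= 146.22 * 0.8786 * 92 / 885
= 13.3550 g

13.3550 g


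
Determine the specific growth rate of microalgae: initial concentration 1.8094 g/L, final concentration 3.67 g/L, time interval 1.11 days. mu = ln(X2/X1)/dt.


mu = ln(X2/X1) / dt
= ln(3.67/1.8094) / 1.11
= 0.6371 per day

0.6371 per day


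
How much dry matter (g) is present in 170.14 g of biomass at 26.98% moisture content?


Wd = Ww * (1 - MC/100)
= 170.14 * (1 - 26.98/100)
= 124.2362 g

124.2362 g


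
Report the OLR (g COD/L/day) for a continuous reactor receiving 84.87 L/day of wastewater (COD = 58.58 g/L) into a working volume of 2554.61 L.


OLR = Q * S / V
= 84.87 * 58.58 / 2554.61
= 1.9462 g/L/day

1.9462 g/L/day


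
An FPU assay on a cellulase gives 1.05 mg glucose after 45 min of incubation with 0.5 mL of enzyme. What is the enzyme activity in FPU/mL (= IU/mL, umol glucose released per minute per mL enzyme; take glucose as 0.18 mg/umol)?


Activity = glucose_mg / (0.18 mg/umol * V_mL * t_min)
= 1.05 / (0.18 * 0.5 * 45)
= 0.2593 FPU/mL

0.2593 FPU/mL


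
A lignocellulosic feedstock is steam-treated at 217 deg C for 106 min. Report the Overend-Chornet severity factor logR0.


logR0 = log10(t * exp((T - 100) / 14.75))
= log10(106 * exp((217 - 100) / 14.75))
= 5.4702

5.4702


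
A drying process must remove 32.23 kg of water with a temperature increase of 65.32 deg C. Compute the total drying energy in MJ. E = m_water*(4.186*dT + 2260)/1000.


E = m_water * (4.186 * dT + 2260) / 1000
= 32.23 * (4.186 * 65.32 + 2260) / 1000
= 81.6524 MJ

81.6524 MJ


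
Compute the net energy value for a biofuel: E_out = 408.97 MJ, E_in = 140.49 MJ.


NEV = E_out - E_in
= 408.97 - 140.49
= 268.4800 MJ

268.4800 MJ


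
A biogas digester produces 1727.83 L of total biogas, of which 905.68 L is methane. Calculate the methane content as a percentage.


CH4% = V_CH4 / V_total * 100
= 905.68 / 1727.83 * 100
= 52.4172%

52.4172%


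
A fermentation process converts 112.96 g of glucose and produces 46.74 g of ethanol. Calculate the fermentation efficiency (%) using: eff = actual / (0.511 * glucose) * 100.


Fermentation efficiency = (actual / (0.511 * glucose)) * 100
= (46.74 / (0.511 * 112.96)) * 100
= 80.9735%

80.9735%


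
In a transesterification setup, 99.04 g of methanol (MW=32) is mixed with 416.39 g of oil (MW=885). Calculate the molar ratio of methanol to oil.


Molar ratio = n_MeOH / n_oil = (MeOH/32) / (oil/885) = (MeOH * 885) / (32 * oil)
= (99.04 * 885) / (32 * 416.39)
= 6.5781

6.5781


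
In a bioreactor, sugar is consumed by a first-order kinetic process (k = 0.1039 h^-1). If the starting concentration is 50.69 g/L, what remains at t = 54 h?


S = S0 * exp(-k * t)
S = 50.69 * exp(-0.1039 * 54)
S = 0.1855 g/L

0.1855 g/L


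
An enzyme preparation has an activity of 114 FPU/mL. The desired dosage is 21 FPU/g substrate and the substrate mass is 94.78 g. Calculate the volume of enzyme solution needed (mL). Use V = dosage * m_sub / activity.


V = dosage * m_sub / activity
V = 21 * 94.78 / 114
V = 17.4595 mL

17.4595 mL


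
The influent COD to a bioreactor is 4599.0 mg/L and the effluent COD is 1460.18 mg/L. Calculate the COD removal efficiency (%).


eta = (COD_in - COD_out) / COD_in * 100
= (4599.0 - 1460.18) / 4599.0 * 100
= 68.2501%

68.2501%


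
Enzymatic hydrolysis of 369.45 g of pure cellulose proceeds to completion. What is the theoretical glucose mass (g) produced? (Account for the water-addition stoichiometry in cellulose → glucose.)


glucose = cellulose * 180/162
= 369.45 * 180/162
= 410.5000 g

410.5000 g


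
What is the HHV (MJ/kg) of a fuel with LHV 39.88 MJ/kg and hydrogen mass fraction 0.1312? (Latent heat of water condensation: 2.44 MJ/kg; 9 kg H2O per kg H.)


HHV = LHV + H_frac * 9 * 2.44
= 39.88 + 0.1312 * 9 * 2.44
= 42.7612 MJ/kg

42.7612 MJ/kg


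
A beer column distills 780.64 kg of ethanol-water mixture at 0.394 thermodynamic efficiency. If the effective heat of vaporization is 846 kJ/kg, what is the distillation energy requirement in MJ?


E = m * 846 / (eta * 1000)
= 780.64 * 846 / (0.394 * 1000)
= 1676.1965 MJ

1676.1965 MJ


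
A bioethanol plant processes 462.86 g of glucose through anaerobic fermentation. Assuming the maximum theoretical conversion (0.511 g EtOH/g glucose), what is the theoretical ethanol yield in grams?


Theoretical ethanol yield: m_EtOH = 0.511 * m_glucose
m_EtOH = 0.511 * 462.86 = 236.5215 g

236.5215 g


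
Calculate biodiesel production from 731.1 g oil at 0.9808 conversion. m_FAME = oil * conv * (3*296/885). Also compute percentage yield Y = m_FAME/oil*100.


m_FAME = oil * conv * (3 * 296 / 885) = oil * conv * (888/885)
= 731.1 * 0.9808 * 888 / 885
= 719.4936 g
Y = m_FAME / oil * 100 = conv * (888/885) * 100
= 0.9808 * 888 / 885 * 100
= 98.41%

719.4936 g FAME; Y = 98.41%


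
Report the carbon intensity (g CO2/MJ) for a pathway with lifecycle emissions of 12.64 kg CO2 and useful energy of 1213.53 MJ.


CI = CO2 * 1000 / E
= 12.64 * 1000 / 1213.53
= 10.4159 g CO2/MJ

10.4159 g CO2/MJ


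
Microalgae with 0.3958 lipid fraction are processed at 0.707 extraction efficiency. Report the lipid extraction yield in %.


Y = lipid_content * extraction_eff * 100
= 0.3958 * 0.707 * 100
= 27.9831%

27.9831%


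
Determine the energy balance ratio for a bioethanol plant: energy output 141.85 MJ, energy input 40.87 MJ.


EROI = E_out / E_in
= 141.85 / 40.87
= 3.4708

3.4708


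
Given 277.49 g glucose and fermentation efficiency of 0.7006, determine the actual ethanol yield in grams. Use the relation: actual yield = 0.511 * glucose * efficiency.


Actual ethanol: m = 0.511 * 277.49 * 0.7006
m = 99.3433 g

99.3433 g


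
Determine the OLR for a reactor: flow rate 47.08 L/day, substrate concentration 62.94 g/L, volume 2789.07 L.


OLR = Q * S / V
= 47.08 * 62.94 / 2789.07
= 1.0624 g/L/day

1.0624 g/L/day


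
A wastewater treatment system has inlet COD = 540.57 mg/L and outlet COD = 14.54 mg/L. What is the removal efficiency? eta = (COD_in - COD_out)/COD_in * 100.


eta = (COD_in - COD_out) / COD_in * 100
= (540.57 - 14.54) / 540.57 * 100
= 97.3102%

97.3102%


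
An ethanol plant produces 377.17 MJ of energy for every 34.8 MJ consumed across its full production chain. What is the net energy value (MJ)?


NEV = E_out - E_in
= 377.17 - 34.8
= 342.3700 MJ

342.3700 MJ


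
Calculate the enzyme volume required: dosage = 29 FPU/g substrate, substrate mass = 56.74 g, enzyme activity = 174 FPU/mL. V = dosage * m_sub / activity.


V = dosage * m_sub / activity
V = 29 * 56.74 / 174
V = 9.4567 mL

9.4567 mL


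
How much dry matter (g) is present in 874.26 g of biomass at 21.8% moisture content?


Wd = Ww * (1 - MC/100)
= 874.26 * (1 - 21.8/100)
= 683.6713 g

683.6713 g


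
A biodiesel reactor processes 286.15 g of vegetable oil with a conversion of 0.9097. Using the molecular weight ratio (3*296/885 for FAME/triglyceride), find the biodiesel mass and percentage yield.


m_FAME = oil * conv * (3 * 296 / 885) = oil * conv * (888/885)
= 286.15 * 0.9097 * 888 / 885
= 261.1931 g
Y = m_FAME / oil * 100 = conv * (888/885) * 100
= 0.9097 * 888 / 885 * 100
= 91.28%

261.1931 g FAME; Y = 91.28%


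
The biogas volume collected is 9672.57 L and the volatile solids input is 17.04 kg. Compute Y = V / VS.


Y = V / VS
= 9672.57 / 17.04
= 567.6391 L/kg VS

567.6391 L/kg VS


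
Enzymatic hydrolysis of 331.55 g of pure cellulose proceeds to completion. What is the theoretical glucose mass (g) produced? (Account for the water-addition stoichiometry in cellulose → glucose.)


glucose = cellulose * 180/162
= 331.55 * 180/162
= 368.3889 g

368.3889 g


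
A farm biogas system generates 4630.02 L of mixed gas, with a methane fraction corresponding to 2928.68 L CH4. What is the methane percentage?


CH4% = V_CH4 / V_total * 100
= 2928.68 / 4630.02 * 100
= 63.2542%

63.2542%


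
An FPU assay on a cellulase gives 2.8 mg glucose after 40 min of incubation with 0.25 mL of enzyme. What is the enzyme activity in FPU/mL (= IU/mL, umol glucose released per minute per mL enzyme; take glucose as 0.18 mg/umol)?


Activity = glucose_mg / (0.18 mg/umol * V_mL * t_min)
= 2.8 / (0.18 * 0.25 * 40)
= 1.5556 FPU/mL

1.5556 FPU/mL


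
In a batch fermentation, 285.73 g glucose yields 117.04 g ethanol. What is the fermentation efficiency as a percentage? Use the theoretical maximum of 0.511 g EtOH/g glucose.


Fermentation efficiency = (actual / (0.511 * glucose)) * 100
= (117.04 / (0.511 * 285.73)) * 100
= 80.1600%

80.1600%


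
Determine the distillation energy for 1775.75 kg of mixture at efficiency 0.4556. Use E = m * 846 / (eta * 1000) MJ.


E = m * 846 / (eta * 1000)
= 1775.75 * 846 / (0.4556 * 1000)
= 3297.3760 MJ

3297.3760 MJ


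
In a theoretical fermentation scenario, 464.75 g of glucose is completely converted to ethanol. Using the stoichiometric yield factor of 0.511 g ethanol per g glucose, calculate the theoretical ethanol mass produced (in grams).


Theoretical ethanol yield: m_EtOH = 0.511 * m_glucose
m_EtOH = 0.511 * 464.75 = 237.4873 g

237.4873 g


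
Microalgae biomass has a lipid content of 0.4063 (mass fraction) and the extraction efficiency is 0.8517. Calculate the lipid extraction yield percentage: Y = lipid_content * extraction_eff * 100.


Y = lipid_content * extraction_eff * 100
= 0.4063 * 0.8517 * 100
= 34.6046%

34.6046%


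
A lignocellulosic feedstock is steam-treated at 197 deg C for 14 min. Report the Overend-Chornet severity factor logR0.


logR0 = log10(t * exp((T - 100) / 14.75))
= log10(14 * exp((197 - 100) / 14.75))
= 4.0022

4.0022


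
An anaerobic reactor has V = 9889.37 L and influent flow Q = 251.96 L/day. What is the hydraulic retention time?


HRT = V / Q
= 9889.37 / 251.96
= 39.2498 days

39.2498 days


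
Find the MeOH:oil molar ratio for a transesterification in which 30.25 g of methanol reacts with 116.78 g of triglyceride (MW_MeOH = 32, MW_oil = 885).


Molar ratio = n_MeOH / n_oil = (MeOH/32) / (oil/885) = (MeOH * 885) / (32 * oil)
= (30.25 * 885) / (32 * 116.78)
= 7.1639

7.1639


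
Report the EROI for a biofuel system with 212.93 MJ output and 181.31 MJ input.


EROI = E_out / E_in
= 212.93 / 181.31
= 1.1744

1.1744


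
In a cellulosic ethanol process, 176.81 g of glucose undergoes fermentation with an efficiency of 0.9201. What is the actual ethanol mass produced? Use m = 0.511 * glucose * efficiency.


Actual ethanol: m = 0.511 * 176.81 * 0.9201
m = 83.1310 g

83.1310 g


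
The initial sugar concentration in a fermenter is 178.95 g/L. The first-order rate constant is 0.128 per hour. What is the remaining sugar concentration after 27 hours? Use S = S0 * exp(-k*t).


S = S0 * exp(-k * t)
S = 178.95 * exp(-0.128 * 27)
S = 5.6469 g/L

5.6469 g/L


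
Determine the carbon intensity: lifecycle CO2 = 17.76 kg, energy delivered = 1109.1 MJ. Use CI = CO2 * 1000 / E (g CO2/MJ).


CI = CO2 * 1000 / E
= 17.76 * 1000 / 1109.1
= 16.0130 g CO2/MJ

16.0130 g CO2/MJ


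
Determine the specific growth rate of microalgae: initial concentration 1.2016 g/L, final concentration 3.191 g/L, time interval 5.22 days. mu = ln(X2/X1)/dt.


mu = ln(X2/X1) / dt
= ln(3.191/1.2016) / 5.22
= 0.1871 per day

0.1871 per day


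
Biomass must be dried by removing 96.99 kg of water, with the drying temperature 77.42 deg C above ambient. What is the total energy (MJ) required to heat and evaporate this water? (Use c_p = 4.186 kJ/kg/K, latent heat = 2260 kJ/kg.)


E = m_water * (4.186 * dT + 2260) / 1000
= 96.99 * (4.186 * 77.42 + 2260) / 1000
= 250.6299 MJ

250.6299 MJ


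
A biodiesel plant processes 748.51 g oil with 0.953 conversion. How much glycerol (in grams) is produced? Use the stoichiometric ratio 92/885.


glycerol = oil * conv * (92/885)
= 748.51 * 0.953 * 92 / 885
= 74.1541 g

74.1541 g


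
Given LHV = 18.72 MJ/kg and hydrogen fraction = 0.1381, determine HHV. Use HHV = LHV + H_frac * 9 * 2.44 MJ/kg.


HHV = LHV + H_frac * 9 * 2.44
= 18.72 + 0.1381 * 9 * 2.44
= 21.7527 MJ/kg

21.7527 MJ/kg


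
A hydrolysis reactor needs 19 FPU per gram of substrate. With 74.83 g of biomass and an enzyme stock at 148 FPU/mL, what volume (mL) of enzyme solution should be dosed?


V = dosage * m_sub / activity
V = 19 * 74.83 / 148
V = 9.6066 mL

9.6066 mL


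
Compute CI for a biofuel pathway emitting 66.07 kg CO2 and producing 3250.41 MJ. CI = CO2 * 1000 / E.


CI = CO2 * 1000 / E
= 66.07 * 1000 / 3250.41
= 20.3267 g CO2/MJ

20.3267 g CO2/MJ


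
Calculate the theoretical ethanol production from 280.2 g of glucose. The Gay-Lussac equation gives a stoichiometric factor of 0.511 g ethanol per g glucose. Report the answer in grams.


Theoretical ethanol yield: m_EtOH = 0.511 * m_glucose
m_EtOH = 0.511 * 280.2 = 143.1822 g

143.1822 g


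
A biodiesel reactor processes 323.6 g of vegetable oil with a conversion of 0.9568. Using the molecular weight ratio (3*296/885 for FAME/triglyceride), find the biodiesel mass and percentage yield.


m_FAME = oil * conv * (3 * 296 / 885) = oil * conv * (888/885)
= 323.6 * 0.9568 * 888 / 885
= 310.6700 g
Y = m_FAME / oil * 100 = conv * (888/885) * 100
= 0.9568 * 888 / 885 * 100
= 96.00%

310.6700 g FAME; Y = 96.00%


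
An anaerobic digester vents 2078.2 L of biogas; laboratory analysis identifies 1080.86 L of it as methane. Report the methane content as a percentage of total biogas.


CH4% = V_CH4 / V_total * 100
= 1080.86 / 2078.2 * 100
= 52.0094%

52.0094%


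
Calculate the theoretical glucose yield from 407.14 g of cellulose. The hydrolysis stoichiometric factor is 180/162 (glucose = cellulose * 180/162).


glucose = cellulose * 180/162
= 407.14 * 180/162
= 452.3778 g

452.3778 g


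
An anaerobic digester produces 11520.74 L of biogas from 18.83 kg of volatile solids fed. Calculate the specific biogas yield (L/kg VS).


Y = V / VS
= 11520.74 / 18.83
= 611.8290 L/kg VS

611.8290 L/kg VS


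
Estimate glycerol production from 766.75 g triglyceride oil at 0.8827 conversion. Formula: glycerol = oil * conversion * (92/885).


glycerol = oil * conv * (92/885)
= 766.75 * 0.8827 * 92 / 885
= 70.3577 g

70.3577 g


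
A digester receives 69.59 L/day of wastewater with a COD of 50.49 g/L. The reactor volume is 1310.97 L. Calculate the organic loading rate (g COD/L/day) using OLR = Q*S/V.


OLR = Q * S / V
= 69.59 * 50.49 / 1310.97
= 2.6802 g/L/day

2.6802 g/L/day


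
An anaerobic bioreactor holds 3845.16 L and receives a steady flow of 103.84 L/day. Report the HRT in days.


HRT = V / Q
= 3845.16 / 103.84
= 37.0297 days

37.0297 days


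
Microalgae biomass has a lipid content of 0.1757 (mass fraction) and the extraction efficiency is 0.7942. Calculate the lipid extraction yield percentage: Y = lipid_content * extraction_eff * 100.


Y = lipid_content * extraction_eff * 100
= 0.1757 * 0.7942 * 100
= 13.9541%

13.9541%


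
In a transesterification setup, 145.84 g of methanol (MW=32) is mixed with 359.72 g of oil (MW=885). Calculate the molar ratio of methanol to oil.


Molar ratio = n_MeOH / n_oil = (MeOH/32) / (oil/885) = (MeOH * 885) / (32 * oil)
= (145.84 * 885) / (32 * 359.72)
= 11.2126

11.2126


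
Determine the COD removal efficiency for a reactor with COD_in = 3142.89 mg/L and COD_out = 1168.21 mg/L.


eta = (COD_in - COD_out) / COD_in * 100
= (3142.89 - 1168.21) / 3142.89 * 100
= 62.8301%

62.8301%


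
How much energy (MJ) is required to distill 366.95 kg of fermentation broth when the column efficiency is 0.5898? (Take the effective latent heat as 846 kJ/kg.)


E = m * 846 / (eta * 1000)
= 366.95 * 846 / (0.5898 * 1000)
= 526.3474 MJ

526.3474 MJ


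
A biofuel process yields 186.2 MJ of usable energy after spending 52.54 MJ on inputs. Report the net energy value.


NEV = E_out - E_in
= 186.2 - 52.54
= 133.6600 MJ

133.6600 MJ


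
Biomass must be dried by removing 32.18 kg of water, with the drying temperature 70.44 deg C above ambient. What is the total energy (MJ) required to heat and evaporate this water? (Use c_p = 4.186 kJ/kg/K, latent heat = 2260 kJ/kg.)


E = m_water * (4.186 * dT + 2260) / 1000
= 32.18 * (4.186 * 70.44 + 2260) / 1000
= 82.2155 MJ

82.2155 MJ


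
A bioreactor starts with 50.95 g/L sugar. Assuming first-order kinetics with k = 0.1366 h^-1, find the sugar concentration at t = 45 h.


S = S0 * exp(-k * t)
S = 50.95 * exp(-0.1366 * 45)
S = 0.1090 g/L

0.1090 g/L


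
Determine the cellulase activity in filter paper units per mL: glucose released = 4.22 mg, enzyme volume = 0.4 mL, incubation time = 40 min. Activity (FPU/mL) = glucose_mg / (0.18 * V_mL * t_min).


Activity = glucose_mg / (0.18 mg/umol * V_mL * t_min)
= 4.22 / (0.18 * 0.4 * 40)
= 1.4653 FPU/mL

1.4653 FPU/mL


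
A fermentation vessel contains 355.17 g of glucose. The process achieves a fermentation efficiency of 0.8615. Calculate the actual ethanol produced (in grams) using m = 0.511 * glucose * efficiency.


Actual ethanol: m = 0.511 * 355.17 * 0.8615
m = 156.3552 g

156.3552 g


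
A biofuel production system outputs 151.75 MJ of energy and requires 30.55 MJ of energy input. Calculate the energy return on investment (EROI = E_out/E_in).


EROI = E_out / E_in
= 151.75 / 30.55
= 4.9673

4.9673


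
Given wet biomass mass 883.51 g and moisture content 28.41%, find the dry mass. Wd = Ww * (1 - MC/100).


Wd = Ww * (1 - MC/100)
= 883.51 * (1 - 28.41/100)
= 632.5048 g

632.5048 g


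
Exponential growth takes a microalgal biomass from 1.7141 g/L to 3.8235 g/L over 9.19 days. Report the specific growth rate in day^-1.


mu = ln(X2/X1) / dt
= ln(3.8235/1.7141) / 9.19
= 0.0873 per day

0.0873 per day


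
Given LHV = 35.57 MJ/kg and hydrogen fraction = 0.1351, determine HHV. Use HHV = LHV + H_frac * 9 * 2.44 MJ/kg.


HHV = LHV + H_frac * 9 * 2.44
= 35.57 + 0.1351 * 9 * 2.44
= 38.5368 MJ/kg

38.5368 MJ/kg


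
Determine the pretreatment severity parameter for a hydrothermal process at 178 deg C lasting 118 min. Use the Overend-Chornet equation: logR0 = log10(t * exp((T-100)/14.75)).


logR0 = log10(t * exp((T - 100) / 14.75))
= log10(118 * exp((178 - 100) / 14.75))
= 4.3685

4.3685


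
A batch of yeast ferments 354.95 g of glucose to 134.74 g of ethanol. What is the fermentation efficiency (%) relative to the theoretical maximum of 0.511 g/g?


Fermentation efficiency = (actual / (0.511 * glucose)) * 100
= (134.74 / (0.511 * 354.95)) * 100
= 74.2863%

74.2863%


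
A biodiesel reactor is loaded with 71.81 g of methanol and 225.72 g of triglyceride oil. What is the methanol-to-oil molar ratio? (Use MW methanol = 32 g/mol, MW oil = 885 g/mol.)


Molar ratio = n_MeOH / n_oil = (MeOH/32) / (oil/885) = (MeOH * 885) / (32 * oil)
= (71.81 * 885) / (32 * 225.72)
= 8.7985

8.7985


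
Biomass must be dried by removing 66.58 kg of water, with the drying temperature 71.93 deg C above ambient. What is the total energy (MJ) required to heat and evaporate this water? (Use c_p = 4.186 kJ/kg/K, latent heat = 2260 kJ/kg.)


E = m_water * (4.186 * dT + 2260) / 1000
= 66.58 * (4.186 * 71.93 + 2260) / 1000
= 170.5180 MJ

170.5180 MJ


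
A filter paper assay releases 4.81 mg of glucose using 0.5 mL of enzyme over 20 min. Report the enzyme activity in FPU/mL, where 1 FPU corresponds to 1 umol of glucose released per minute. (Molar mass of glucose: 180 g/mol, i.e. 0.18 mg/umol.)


Activity = glucose_mg / (0.18 mg/umol * V_mL * t_min)
= 4.81 / (0.18 * 0.5 * 20)
= 2.6722 FPU/mL

2.6722 FPU/mL


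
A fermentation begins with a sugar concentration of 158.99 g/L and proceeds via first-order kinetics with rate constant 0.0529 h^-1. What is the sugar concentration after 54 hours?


S = S0 * exp(-k * t)
S = 158.99 * exp(-0.0529 * 54)
S = 9.1362 g/L

9.1362 g/L


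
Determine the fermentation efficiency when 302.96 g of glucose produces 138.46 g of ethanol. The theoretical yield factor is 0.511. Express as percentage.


Fermentation efficiency = (actual / (0.511 * glucose)) * 100
= (138.46 / (0.511 * 302.96)) * 100
= 89.4372%

89.4372%


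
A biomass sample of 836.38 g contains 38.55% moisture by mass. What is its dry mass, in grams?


Wd = Ww * (1 - MC/100)
= 836.38 * (1 - 38.55/100)
= 513.9555 g

513.9555 g


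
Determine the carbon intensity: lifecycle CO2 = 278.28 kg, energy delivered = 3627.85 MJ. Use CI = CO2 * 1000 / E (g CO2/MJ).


CI = CO2 * 1000 / E
= 278.28 * 1000 / 3627.85
= 76.7066 g CO2/MJ

76.7066 g CO2/MJ


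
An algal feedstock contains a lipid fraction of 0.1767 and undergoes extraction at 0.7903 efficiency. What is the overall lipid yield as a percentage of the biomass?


Y = lipid_content * extraction_eff * 100
= 0.1767 * 0.7903 * 100
= 13.9646%

13.9646%


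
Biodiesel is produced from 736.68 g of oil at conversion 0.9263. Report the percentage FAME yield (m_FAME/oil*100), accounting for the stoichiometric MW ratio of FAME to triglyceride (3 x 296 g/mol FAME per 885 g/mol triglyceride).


m_FAME = oil * conv * (3 * 296 / 885) = oil * conv * (888/885)
= 736.68 * 0.9263 * 888 / 885
= 684.6999 g
Y = m_FAME / oil * 100 = conv * (888/885) * 100
= 0.9263 * 888 / 885 * 100
= 92.94%

92.94%


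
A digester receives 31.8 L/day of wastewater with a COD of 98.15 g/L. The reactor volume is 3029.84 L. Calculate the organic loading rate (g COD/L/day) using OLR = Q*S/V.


OLR = Q * S / V
= 31.8 * 98.15 / 3029.84
= 1.0301 g/L/day

1.0301 g/L/day


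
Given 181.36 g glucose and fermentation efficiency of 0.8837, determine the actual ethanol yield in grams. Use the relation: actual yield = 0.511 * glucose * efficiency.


Actual ethanol: m = 0.511 * 181.36 * 0.8837
m = 81.8969 g

81.8969 g


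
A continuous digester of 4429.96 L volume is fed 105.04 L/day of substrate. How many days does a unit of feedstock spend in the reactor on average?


HRT = V / Q
= 4429.96 / 105.04
= 42.1740 days

42.1740 days


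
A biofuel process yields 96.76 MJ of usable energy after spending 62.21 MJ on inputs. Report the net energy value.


NEV = E_out - E_in
= 96.76 - 62.21
= 34.5500 MJ

34.5500 MJ
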